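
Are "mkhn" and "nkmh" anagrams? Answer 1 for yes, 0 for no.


Strings: "mkhn", "nkmh"
Sorted first:  hkmn
Sorted second: hkmn
Sorted forms match => anagrams

1


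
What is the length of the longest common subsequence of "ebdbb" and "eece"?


LCS of "ebdbb" and "eece"
DP table:
           e    e    c    e
      0    0    0    0    0
  e   0    1    1    1    1
  b   0    1    1    1    1
  d   0    1    1    1    1
  b   0    1    1    1    1
  b   0    1    1    1    1
LCS length = dp[5][4] = 1

1


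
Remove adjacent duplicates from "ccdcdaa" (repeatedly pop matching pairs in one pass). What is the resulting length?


Input: ccdcdaa
Stack-based adjacent duplicate removal:
  Read 'c': push. Stack: c
  Read 'c': matches stack top 'c' => pop. Stack: (empty)
  Read 'd': push. Stack: d
  Read 'c': push. Stack: dc
  Read 'd': push. Stack: dcd
  Read 'a': push. Stack: dcda
  Read 'a': matches stack top 'a' => pop. Stack: dcd
Final stack: "dcd" (length 3)

3


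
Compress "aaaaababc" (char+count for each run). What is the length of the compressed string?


Input: aaaaababc
Runs:
  'a' x 5 => "a5"
  'b' x 1 => "b1"
  'a' x 1 => "a1"
  'b' x 1 => "b1"
  'c' x 1 => "c1"
Compressed: "a5b1a1b1c1"
Compressed length: 10

10


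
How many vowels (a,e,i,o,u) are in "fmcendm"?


Input: fmcendm
Checking each character:
  'f' at position 0: consonant
  'm' at position 1: consonant
  'c' at position 2: consonant
  'e' at position 3: vowel (running total: 1)
  'n' at position 4: consonant
  'd' at position 5: consonant
  'm' at position 6: consonant
Total vowels: 1

1


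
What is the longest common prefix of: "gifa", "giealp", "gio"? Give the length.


Words: gifa, giealp, gio
  Position 0: all 'g' => match
  Position 1: all 'i' => match
  Position 2: ('f', 'e', 'o') => mismatch, stop
LCP = "gi" (length 2)

2


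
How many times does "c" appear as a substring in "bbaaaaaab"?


Searching for "c" in "bbaaaaaab"
Scanning each position:
  Position 0: "b" => no
  Position 1: "b" => no
  Position 2: "a" => no
  Position 3: "a" => no
  Position 4: "a" => no
  Position 5: "a" => no
  Position 6: "a" => no
  Position 7: "a" => no
  Position 8: "b" => no
Total occurrences: 0

0


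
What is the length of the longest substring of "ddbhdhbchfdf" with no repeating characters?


Input: "ddbhdhbchfdf"
Sliding window (track last position of each char):
  Position 0 ('d'): window [0,0] length 1 -- new best
  Position 1 ('d'): repeat (last at 0), move window start to 1
  Position 1 ('d'): window [1,1] length 1
  Position 2 ('b'): window [1,2] length 2 -- new best
  Position 3 ('h'): window [1,3] length 3 -- new best
  Position 4 ('d'): repeat (last at 1), move window start to 2
  Position 4 ('d'): window [2,4] length 3
  Position 5 ('h'): repeat (last at 3), move window start to 4
  Position 5 ('h'): window [4,5] length 2
  Position 6 ('b'): window [4,6] length 3
  Position 7 ('c'): window [4,7] length 4 -- new best
  Position 8 ('h'): repeat (last at 5), move window start to 6
  Position 8 ('h'): window [6,8] length 3
  Position 9 ('f'): window [6,9] length 4
  Position 10 ('d'): window [6,10] length 5 -- new best
  Position 11 ('f'): repeat (last at 9), move window start to 10
  Position 11 ('f'): window [10,11] length 2
Longest substring with no repeats: "bchfd" with length 5

5


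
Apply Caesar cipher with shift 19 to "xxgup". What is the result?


Caesar cipher: shift "xxgup" by 19
  'x' (pos 23) + 19 = pos 16 = 'q'
  'x' (pos 23) + 19 = pos 16 = 'q'
  'g' (pos 6) + 19 = pos 25 = 'z'
  'u' (pos 20) + 19 = pos 13 = 'n'
  'p' (pos 15) + 19 = pos 8 = 'i'
Result: qqzni

qqzni


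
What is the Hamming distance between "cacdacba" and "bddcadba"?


Comparing "cacdacba" and "bddcadba" position by position:
  Position 0: 'c' vs 'b' => differ
  Position 1: 'a' vs 'd' => differ
  Position 2: 'c' vs 'd' => differ
  Position 3: 'd' vs 'c' => differ
  Position 4: 'a' vs 'a' => same
  Position 5: 'c' vs 'd' => differ
  Position 6: 'b' vs 'b' => same
  Position 7: 'a' vs 'a' => same
Total differences (Hamming distance): 5

5


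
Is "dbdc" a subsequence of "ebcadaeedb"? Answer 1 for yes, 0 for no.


Check if "dbdc" is a subsequence of "ebcadaeedb"
Greedy scan:
  Position 0 ('e'): no match needed
  Position 1 ('b'): no match needed
  Position 2 ('c'): no match needed
  Position 3 ('a'): no match needed
  Position 4 ('d'): matches sub[0] = 'd'
  Position 5 ('a'): no match needed
  Position 6 ('e'): no match needed
  Position 7 ('e'): no match needed
  Position 8 ('d'): no match needed
  Position 9 ('b'): matches sub[1] = 'b'
Only matched 2/4 characters => not a subsequence

0


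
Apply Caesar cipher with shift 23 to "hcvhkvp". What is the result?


Caesar cipher: shift "hcvhkvp" by 23
  'h' (pos 7) + 23 = pos 4 = 'e'
  'c' (pos 2) + 23 = pos 25 = 'z'
  'v' (pos 21) + 23 = pos 18 = 's'
  'h' (pos 7) + 23 = pos 4 = 'e'
  'k' (pos 10) + 23 = pos 7 = 'h'
  'v' (pos 21) + 23 = pos 18 = 's'
  'p' (pos 15) + 23 = pos 12 = 'm'
Result: ezsehsm

ezsehsm


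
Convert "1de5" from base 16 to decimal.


Input: "1de5" in base 16
Positional expansion:
  Digit '1' (value 1) x 16^3 = 4096
  Digit 'd' (value 13) x 16^2 = 3328
  Digit 'e' (value 14) x 16^1 = 224
  Digit '5' (value 5) x 16^0 = 5
Sum = 7653

7653


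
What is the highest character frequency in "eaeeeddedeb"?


Input: eaeeeddedeb
Character counts:
  'a': 1
  'b': 1
  'd': 3
  'e': 6
Maximum frequency: 6

6


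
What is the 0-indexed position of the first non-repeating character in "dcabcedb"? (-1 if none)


Input: dcabcedb
Character frequencies:
  'a': 1
  'b': 2
  'c': 2
  'd': 2
  'e': 1
Scanning left to right for freq == 1:
  Position 0 ('d'): freq=2, skip
  Position 1 ('c'): freq=2, skip
  Position 2 ('a'): unique! => answer = 2

2


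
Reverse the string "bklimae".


Input: bklimae
Reading characters right to left:
  Position 6: 'e'
  Position 5: 'a'
  Position 4: 'm'
  Position 3: 'i'
  Position 2: 'l'
  Position 1: 'k'
  Position 0: 'b'
Reversed: eamilkb

eamilkb


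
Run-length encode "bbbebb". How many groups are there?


Input: bbbebb
Scanning for consecutive runs:
  Group 1: 'b' x 3 (positions 0-2)
  Group 2: 'e' x 1 (positions 3-3)
  Group 3: 'b' x 2 (positions 4-5)
Total groups: 3

3


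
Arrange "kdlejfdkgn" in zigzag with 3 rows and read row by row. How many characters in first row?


Zigzag "kdlejfdkgn" into 3 rows:
Placing characters:
  'k' => row 0
  'd' => row 1
  'l' => row 2
  'e' => row 1
  'j' => row 0
  'f' => row 1
  'd' => row 2
  'k' => row 1
  'g' => row 0
  'n' => row 1
Rows:
  Row 0: "kjg"
  Row 1: "defkn"
  Row 2: "ld"
First row length: 3

3


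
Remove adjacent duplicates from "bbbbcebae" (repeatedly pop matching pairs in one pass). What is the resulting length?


Input: bbbbcebae
Stack-based adjacent duplicate removal:
  Read 'b': push. Stack: b
  Read 'b': matches stack top 'b' => pop. Stack: (empty)
  Read 'b': push. Stack: b
  Read 'b': matches stack top 'b' => pop. Stack: (empty)
  Read 'c': push. Stack: c
  Read 'e': push. Stack: ce
  Read 'b': push. Stack: ceb
  Read 'a': push. Stack: ceba
  Read 'e': push. Stack: cebae
Final stack: "cebae" (length 5)

5


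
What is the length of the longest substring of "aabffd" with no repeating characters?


Input: "aabffd"
Sliding window (track last position of each char):
  Position 0 ('a'): window [0,0] length 1 -- new best
  Position 1 ('a'): repeat (last at 0), move window start to 1
  Position 1 ('a'): window [1,1] length 1
  Position 2 ('b'): window [1,2] length 2 -- new best
  Position 3 ('f'): window [1,3] length 3 -- new best
  Position 4 ('f'): repeat (last at 3), move window start to 4
  Position 4 ('f'): window [4,4] length 1
  Position 5 ('d'): window [4,5] length 2
Longest substring with no repeats: "abf" with length 3

3


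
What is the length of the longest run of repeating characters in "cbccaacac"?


Input: "cbccaacac"
Scanning for longest run:
  Position 1 ('b'): new char, reset run to 1
  Position 2 ('c'): new char, reset run to 1
  Position 3 ('c'): continues run of 'c', length=2
  Position 4 ('a'): new char, reset run to 1
  Position 5 ('a'): continues run of 'a', length=2
  Position 6 ('c'): new char, reset run to 1
  Position 7 ('a'): new char, reset run to 1
  Position 8 ('c'): new char, reset run to 1
Longest run: 'c' with length 2

2


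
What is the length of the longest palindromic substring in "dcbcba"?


Input: "dcbcba"
Checking substrings for palindromes:
  [1:4] "cbc" (len 3) => palindrome
  [2:5] "bcb" (len 3) => palindrome
Longest palindromic substring: "cbc" with length 3

3


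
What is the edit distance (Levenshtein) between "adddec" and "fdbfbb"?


Computing edit distance: "adddec" -> "fdbfbb"
DP table:
           f    d    b    f    b    b
      0    1    2    3    4    5    6
  a   1    1    2    3    4    5    6
  d   2    2    1    2    3    4    5
  d   3    3    2    2    3    4    5
  d   4    4    3    3    3    4    5
  e   5    5    4    4    4    4    5
  c   6    6    5    5    5    5    5
Edit distance = dp[6][6] = 5

5


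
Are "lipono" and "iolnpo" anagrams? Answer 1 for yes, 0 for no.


Strings: "lipono", "iolnpo"
Sorted first:  ilnoop
Sorted second: ilnoop
Sorted forms match => anagrams

1


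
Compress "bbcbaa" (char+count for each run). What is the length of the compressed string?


Input: bbcbaa
Runs:
  'b' x 2 => "b2"
  'c' x 1 => "c1"
  'b' x 1 => "b1"
  'a' x 2 => "a2"
Compressed: "b2c1b1a2"
Compressed length: 8

8


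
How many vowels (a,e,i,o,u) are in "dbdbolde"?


Input: dbdbolde
Checking each character:
  'd' at position 0: consonant
  'b' at position 1: consonant
  'd' at position 2: consonant
  'b' at position 3: consonant
  'o' at position 4: vowel (running total: 1)
  'l' at position 5: consonant
  'd' at position 6: consonant
  'e' at position 7: vowel (running total: 2)
Total vowels: 2

2


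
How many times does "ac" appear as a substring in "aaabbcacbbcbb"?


Searching for "ac" in "aaabbcacbbcbb"
Scanning each position:
  Position 0: "aa" => no
  Position 1: "aa" => no
  Position 2: "ab" => no
  Position 3: "bb" => no
  Position 4: "bc" => no
  Position 5: "ca" => no
  Position 6: "ac" => MATCH
  Position 7: "cb" => no
  Position 8: "bb" => no
  Position 9: "bc" => no
  Position 10: "cb" => no
  Position 11: "bb" => no
Total occurrences: 1

1


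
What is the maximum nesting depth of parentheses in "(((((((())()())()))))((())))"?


Input: "(((((((())()())()))))((())))"
Tracking depth:
  Position 0 '(': depth becomes 1
  Position 1 '(': depth becomes 2
  Position 2 '(': depth becomes 3
  Position 3 '(': depth becomes 4
  Position 4 '(': depth becomes 5
  Position 5 '(': depth becomes 6
  Position 6 '(': depth becomes 7
  Position 7 '(': depth becomes 8
  Position 8 ')': depth becomes 7
  Position 9 ')': depth becomes 6
  Position 10 '(': depth becomes 7
  Position 11 ')': depth becomes 6
  Position 12 '(': depth becomes 7
  Position 13 ')': depth becomes 6
  Position 14 ')': depth becomes 5
  Position 15 '(': depth becomes 6
  Position 16 ')': depth becomes 5
  Position 17 ')': depth becomes 4
  Position 18 ')': depth becomes 3
  Position 19 ')': depth becomes 2
  Position 20 ')': depth becomes 1
  Position 21 '(': depth becomes 2
  Position 22 '(': depth becomes 3
  Position 23 '(': depth becomes 4
  Position 24 ')': depth becomes 3
  Position 25 ')': depth becomes 2
  Position 26 ')': depth becomes 1
  Position 27 ')': depth becomes 0
Maximum depth reached: 8

8


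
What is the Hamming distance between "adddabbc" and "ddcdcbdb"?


Comparing "adddabbc" and "ddcdcbdb" position by position:
  Position 0: 'a' vs 'd' => differ
  Position 1: 'd' vs 'd' => same
  Position 2: 'd' vs 'c' => differ
  Position 3: 'd' vs 'd' => same
  Position 4: 'a' vs 'c' => differ
  Position 5: 'b' vs 'b' => same
  Position 6: 'b' vs 'd' => differ
  Position 7: 'c' vs 'b' => differ
Total differences (Hamming distance): 5

5


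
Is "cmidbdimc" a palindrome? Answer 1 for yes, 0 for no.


Input: cmidbdimc
Reversed: cmidbdimc
  Compare pos 0 ('c') with pos 8 ('c'): match
  Compare pos 1 ('m') with pos 7 ('m'): match
  Compare pos 2 ('i') with pos 6 ('i'): match
  Compare pos 3 ('d') with pos 5 ('d'): match
Result: palindrome

1


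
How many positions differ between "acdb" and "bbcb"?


Comparing "acdb" and "bbcb" position by position:
  Position 0: 'a' vs 'b' => DIFFER
  Position 1: 'c' vs 'b' => DIFFER
  Position 2: 'd' vs 'c' => DIFFER
  Position 3: 'b' vs 'b' => same
Positions that differ: 3

3


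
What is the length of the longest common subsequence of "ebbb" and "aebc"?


LCS of "ebbb" and "aebc"
DP table:
           a    e    b    c
      0    0    0    0    0
  e   0    0    1    1    1
  b   0    0    1    2    2
  b   0    0    1    2    2
  b   0    0    1    2    2
LCS length = dp[4][4] = 2

2


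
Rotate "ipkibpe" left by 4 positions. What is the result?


Input: "ipkibpe", rotate left by 4
First 4 characters: "ipki"
Remaining characters: "bpe"
Concatenate remaining + first: "bpe" + "ipki" = "bpeipki"

bpeipki


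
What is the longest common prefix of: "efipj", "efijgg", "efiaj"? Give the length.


Words: efipj, efijgg, efiaj
  Position 0: all 'e' => match
  Position 1: all 'f' => match
  Position 2: all 'i' => match
  Position 3: ('p', 'j', 'a') => mismatch, stop
LCP = "efi" (length 3)

3


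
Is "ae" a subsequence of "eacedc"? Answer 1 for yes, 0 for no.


Check if "ae" is a subsequence of "eacedc"
Greedy scan:
  Position 0 ('e'): no match needed
  Position 1 ('a'): matches sub[0] = 'a'
  Position 2 ('c'): no match needed
  Position 3 ('e'): matches sub[1] = 'e'
  Position 4 ('d'): no match needed
  Position 5 ('c'): no match needed
All 2 characters matched => is a subsequence

1


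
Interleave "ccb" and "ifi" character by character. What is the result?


Interleaving "ccb" and "ifi":
  Position 0: 'c' from first, 'i' from second => "ci"
  Position 1: 'c' from first, 'f' from second => "cf"
  Position 2: 'b' from first, 'i' from second => "bi"
Result: cicfbi

cicfbi


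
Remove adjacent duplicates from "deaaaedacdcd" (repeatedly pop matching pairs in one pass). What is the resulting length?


Input: deaaaedacdcd
Stack-based adjacent duplicate removal:
  Read 'd': push. Stack: d
  Read 'e': push. Stack: de
  Read 'a': push. Stack: dea
  Read 'a': matches stack top 'a' => pop. Stack: de
  Read 'a': push. Stack: dea
  Read 'e': push. Stack: deae
  Read 'd': push. Stack: deaed
  Read 'a': push. Stack: deaeda
  Read 'c': push. Stack: deaedac
  Read 'd': push. Stack: deaedacd
  Read 'c': push. Stack: deaedacdc
  Read 'd': push. Stack: deaedacdcd
Final stack: "deaedacdcd" (length 10)

10


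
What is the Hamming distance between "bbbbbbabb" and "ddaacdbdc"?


Comparing "bbbbbbabb" and "ddaacdbdc" position by position:
  Position 0: 'b' vs 'd' => differ
  Position 1: 'b' vs 'd' => differ
  Position 2: 'b' vs 'a' => differ
  Position 3: 'b' vs 'a' => differ
  Position 4: 'b' vs 'c' => differ
  Position 5: 'b' vs 'd' => differ
  Position 6: 'a' vs 'b' => differ
  Position 7: 'b' vs 'd' => differ
  Position 8: 'b' vs 'c' => differ
Total differences (Hamming distance): 9

9


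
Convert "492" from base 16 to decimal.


Input: "492" in base 16
Positional expansion:
  Digit '4' (value 4) x 16^2 = 1024
  Digit '9' (value 9) x 16^1 = 144
  Digit '2' (value 2) x 16^0 = 2
Sum = 1170

1170


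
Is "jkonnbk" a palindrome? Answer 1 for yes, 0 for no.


Input: jkonnbk
Reversed: kbnnokj
  Compare pos 0 ('j') with pos 6 ('k'): MISMATCH
  Compare pos 1 ('k') with pos 5 ('b'): MISMATCH
  Compare pos 2 ('o') with pos 4 ('n'): MISMATCH
Result: not a palindrome

0


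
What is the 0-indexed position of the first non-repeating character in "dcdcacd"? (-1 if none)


Input: dcdcacd
Character frequencies:
  'a': 1
  'c': 3
  'd': 3
Scanning left to right for freq == 1:
  Position 0 ('d'): freq=3, skip
  Position 1 ('c'): freq=3, skip
  Position 2 ('d'): freq=3, skip
  Position 3 ('c'): freq=3, skip
  Position 4 ('a'): unique! => answer = 4

4


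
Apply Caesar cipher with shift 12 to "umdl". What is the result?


Caesar cipher: shift "umdl" by 12
  'u' (pos 20) + 12 = pos 6 = 'g'
  'm' (pos 12) + 12 = pos 24 = 'y'
  'd' (pos 3) + 12 = pos 15 = 'p'
  'l' (pos 11) + 12 = pos 23 = 'x'
Result: gypx

gypx


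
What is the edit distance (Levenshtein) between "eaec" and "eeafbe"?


Computing edit distance: "eaec" -> "eeafbe"
DP table:
           e    e    a    f    b    e
      0    1    2    3    4    5    6
  e   1    0    1    2    3    4    5
  a   2    1    1    1    2    3    4
  e   3    2    1    2    2    3    3
  c   4    3    2    2    3    3    4
Edit distance = dp[4][6] = 4

4


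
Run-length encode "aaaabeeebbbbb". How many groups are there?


Input: aaaabeeebbbbb
Scanning for consecutive runs:
  Group 1: 'a' x 4 (positions 0-3)
  Group 2: 'b' x 1 (positions 4-4)
  Group 3: 'e' x 3 (positions 5-7)
  Group 4: 'b' x 5 (positions 8-12)
Total groups: 4

4


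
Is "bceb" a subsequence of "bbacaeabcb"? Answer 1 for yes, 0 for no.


Check if "bceb" is a subsequence of "bbacaeabcb"
Greedy scan:
  Position 0 ('b'): matches sub[0] = 'b'
  Position 1 ('b'): no match needed
  Position 2 ('a'): no match needed
  Position 3 ('c'): matches sub[1] = 'c'
  Position 4 ('a'): no match needed
  Position 5 ('e'): matches sub[2] = 'e'
  Position 6 ('a'): no match needed
  Position 7 ('b'): matches sub[3] = 'b'
  Position 8 ('c'): no match needed
  Position 9 ('b'): no match needed
All 4 characters matched => is a subsequence

1


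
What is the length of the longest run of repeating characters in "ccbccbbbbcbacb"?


Input: "ccbccbbbbcbacb"
Scanning for longest run:
  Position 1 ('c'): continues run of 'c', length=2
  Position 2 ('b'): new char, reset run to 1
  Position 3 ('c'): new char, reset run to 1
  Position 4 ('c'): continues run of 'c', length=2
  Position 5 ('b'): new char, reset run to 1
  Position 6 ('b'): continues run of 'b', length=2
  Position 7 ('b'): continues run of 'b', length=3
  Position 8 ('b'): continues run of 'b', length=4
  Position 9 ('c'): new char, reset run to 1
  Position 10 ('b'): new char, reset run to 1
  Position 11 ('a'): new char, reset run to 1
  Position 12 ('c'): new char, reset run to 1
  Position 13 ('b'): new char, reset run to 1
Longest run: 'b' with length 4

4


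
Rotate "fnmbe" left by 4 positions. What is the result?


Input: "fnmbe", rotate left by 4
First 4 characters: "fnmb"
Remaining characters: "e"
Concatenate remaining + first: "e" + "fnmb" = "efnmb"

efnmb


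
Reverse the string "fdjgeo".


Input: fdjgeo
Reading characters right to left:
  Position 5: 'o'
  Position 4: 'e'
  Position 3: 'g'
  Position 2: 'j'
  Position 1: 'd'
  Position 0: 'f'
Reversed: oegjdf

oegjdf


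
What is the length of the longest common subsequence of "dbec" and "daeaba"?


LCS of "dbec" and "daeaba"
DP table:
           d    a    e    a    b    a
      0    0    0    0    0    0    0
  d   0    1    1    1    1    1    1
  b   0    1    1    1    1    2    2
  e   0    1    1    2    2    2    2
  c   0    1    1    2    2    2    2
LCS length = dp[4][6] = 2

2


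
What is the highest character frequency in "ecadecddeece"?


Input: ecadecddeece
Character counts:
  'a': 1
  'c': 3
  'd': 3
  'e': 5
Maximum frequency: 5

5


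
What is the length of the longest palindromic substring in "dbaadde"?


Input: "dbaadde"
Checking substrings for palindromes:
  [2:4] "aa" (len 2) => palindrome
  [4:6] "dd" (len 2) => palindrome
Longest palindromic substring: "aa" with length 2

2


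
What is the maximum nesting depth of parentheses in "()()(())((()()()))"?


Input: "()()(())((()()()))"
Tracking depth:
  Position 0 '(': depth becomes 1
  Position 1 ')': depth becomes 0
  Position 2 '(': depth becomes 1
  Position 3 ')': depth becomes 0
  Position 4 '(': depth becomes 1
  Position 5 '(': depth becomes 2
  Position 6 ')': depth becomes 1
  Position 7 ')': depth becomes 0
  Position 8 '(': depth becomes 1
  Position 9 '(': depth becomes 2
  Position 10 '(': depth becomes 3
  Position 11 ')': depth becomes 2
  Position 12 '(': depth becomes 3
  Position 13 ')': depth becomes 2
  Position 14 '(': depth becomes 3
  Position 15 ')': depth becomes 2
  Position 16 ')': depth becomes 1
  Position 17 ')': depth becomes 0
Maximum depth reached: 3

3


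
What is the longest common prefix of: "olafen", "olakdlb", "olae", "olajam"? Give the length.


Words: olafen, olakdlb, olae, olajam
  Position 0: all 'o' => match
  Position 1: all 'l' => match
  Position 2: all 'a' => match
  Position 3: ('f', 'k', 'e', 'j') => mismatch, stop
LCP = "ola" (length 3)

3


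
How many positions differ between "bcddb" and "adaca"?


Comparing "bcddb" and "adaca" position by position:
  Position 0: 'b' vs 'a' => DIFFER
  Position 1: 'c' vs 'd' => DIFFER
  Position 2: 'd' vs 'a' => DIFFER
  Position 3: 'd' vs 'c' => DIFFER
  Position 4: 'b' vs 'a' => DIFFER
Positions that differ: 5

5


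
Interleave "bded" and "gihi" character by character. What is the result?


Interleaving "bded" and "gihi":
  Position 0: 'b' from first, 'g' from second => "bg"
  Position 1: 'd' from first, 'i' from second => "di"
  Position 2: 'e' from first, 'h' from second => "eh"
  Position 3: 'd' from first, 'i' from second => "di"
Result: bgdiehdi

bgdiehdi


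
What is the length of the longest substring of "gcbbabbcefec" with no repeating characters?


Input: "gcbbabbcefec"
Sliding window (track last position of each char):
  Position 0 ('g'): window [0,0] length 1 -- new best
  Position 1 ('c'): window [0,1] length 2 -- new best
  Position 2 ('b'): window [0,2] length 3 -- new best
  Position 3 ('b'): repeat (last at 2), move window start to 3
  Position 3 ('b'): window [3,3] length 1
  Position 4 ('a'): window [3,4] length 2
  Position 5 ('b'): repeat (last at 3), move window start to 4
  Position 5 ('b'): window [4,5] length 2
  Position 6 ('b'): repeat (last at 5), move window start to 6
  Position 6 ('b'): window [6,6] length 1
  Position 7 ('c'): window [6,7] length 2
  Position 8 ('e'): window [6,8] length 3
  Position 9 ('f'): window [6,9] length 4 -- new best
  Position 10 ('e'): repeat (last at 8), move window start to 9
  Position 10 ('e'): window [9,10] length 2
  Position 11 ('c'): window [9,11] length 3
Longest substring with no repeats: "bcef" with length 4

4


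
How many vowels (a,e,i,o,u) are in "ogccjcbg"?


Input: ogccjcbg
Checking each character:
  'o' at position 0: vowel (running total: 1)
  'g' at position 1: consonant
  'c' at position 2: consonant
  'c' at position 3: consonant
  'j' at position 4: consonant
  'c' at position 5: consonant
  'b' at position 6: consonant
  'g' at position 7: consonant
Total vowels: 1

1


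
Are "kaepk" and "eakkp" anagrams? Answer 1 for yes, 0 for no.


Strings: "kaepk", "eakkp"
Sorted first:  aekkp
Sorted second: aekkp
Sorted forms match => anagrams

1


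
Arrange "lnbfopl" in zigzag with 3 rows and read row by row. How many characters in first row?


Zigzag "lnbfopl" into 3 rows:
Placing characters:
  'l' => row 0
  'n' => row 1
  'b' => row 2
  'f' => row 1
  'o' => row 0
  'p' => row 1
  'l' => row 2
Rows:
  Row 0: "lo"
  Row 1: "nfp"
  Row 2: "bl"
First row length: 2

2


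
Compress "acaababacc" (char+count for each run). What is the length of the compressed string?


Input: acaababacc
Runs:
  'a' x 1 => "a1"
  'c' x 1 => "c1"
  'a' x 2 => "a2"
  'b' x 1 => "b1"
  'a' x 1 => "a1"
  'b' x 1 => "b1"
  'a' x 1 => "a1"
  'c' x 2 => "c2"
Compressed: "a1c1a2b1a1b1a1c2"
Compressed length: 16

16


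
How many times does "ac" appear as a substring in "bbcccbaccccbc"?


Searching for "ac" in "bbcccbaccccbc"
Scanning each position:
  Position 0: "bb" => no
  Position 1: "bc" => no
  Position 2: "cc" => no
  Position 3: "cc" => no
  Position 4: "cb" => no
  Position 5: "ba" => no
  Position 6: "ac" => MATCH
  Position 7: "cc" => no
  Position 8: "cc" => no
  Position 9: "cc" => no
  Position 10: "cb" => no
  Position 11: "bc" => no
Total occurrences: 1

1


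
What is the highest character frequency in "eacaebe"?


Input: eacaebe
Character counts:
  'a': 2
  'b': 1
  'c': 1
  'e': 3
Maximum frequency: 3

3


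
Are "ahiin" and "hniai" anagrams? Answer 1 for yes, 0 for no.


Strings: "ahiin", "hniai"
Sorted first:  ahiin
Sorted second: ahiin
Sorted forms match => anagrams

1


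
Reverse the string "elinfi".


Input: elinfi
Reading characters right to left:
  Position 5: 'i'
  Position 4: 'f'
  Position 3: 'n'
  Position 2: 'i'
  Position 1: 'l'
  Position 0: 'e'
Reversed: ifnile

ifnile


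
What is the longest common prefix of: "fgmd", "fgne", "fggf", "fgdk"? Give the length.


Words: fgmd, fgne, fggf, fgdk
  Position 0: all 'f' => match
  Position 1: all 'g' => match
  Position 2: ('m', 'n', 'g', 'd') => mismatch, stop
LCP = "fg" (length 2)

2


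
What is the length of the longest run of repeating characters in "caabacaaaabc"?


Input: "caabacaaaabc"
Scanning for longest run:
  Position 1 ('a'): new char, reset run to 1
  Position 2 ('a'): continues run of 'a', length=2
  Position 3 ('b'): new char, reset run to 1
  Position 4 ('a'): new char, reset run to 1
  Position 5 ('c'): new char, reset run to 1
  Position 6 ('a'): new char, reset run to 1
  Position 7 ('a'): continues run of 'a', length=2
  Position 8 ('a'): continues run of 'a', length=3
  Position 9 ('a'): continues run of 'a', length=4
  Position 10 ('b'): new char, reset run to 1
  Position 11 ('c'): new char, reset run to 1
Longest run: 'a' with length 4

4


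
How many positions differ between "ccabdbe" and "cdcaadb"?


Comparing "ccabdbe" and "cdcaadb" position by position:
  Position 0: 'c' vs 'c' => same
  Position 1: 'c' vs 'd' => DIFFER
  Position 2: 'a' vs 'c' => DIFFER
  Position 3: 'b' vs 'a' => DIFFER
  Position 4: 'd' vs 'a' => DIFFER
  Position 5: 'b' vs 'd' => DIFFER
  Position 6: 'e' vs 'b' => DIFFER
Positions that differ: 6

6


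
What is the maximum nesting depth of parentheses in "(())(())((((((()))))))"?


Input: "(())(())((((((()))))))"
Tracking depth:
  Position 0 '(': depth becomes 1
  Position 1 '(': depth becomes 2
  Position 2 ')': depth becomes 1
  Position 3 ')': depth becomes 0
  Position 4 '(': depth becomes 1
  Position 5 '(': depth becomes 2
  Position 6 ')': depth becomes 1
  Position 7 ')': depth becomes 0
  Position 8 '(': depth becomes 1
  Position 9 '(': depth becomes 2
  Position 10 '(': depth becomes 3
  Position 11 '(': depth becomes 4
  Position 12 '(': depth becomes 5
  Position 13 '(': depth becomes 6
  Position 14 '(': depth becomes 7
  Position 15 ')': depth becomes 6
  Position 16 ')': depth becomes 5
  Position 17 ')': depth becomes 4
  Position 18 ')': depth becomes 3
  Position 19 ')': depth becomes 2
  Position 20 ')': depth becomes 1
  Position 21 ')': depth becomes 0
Maximum depth reached: 7

7


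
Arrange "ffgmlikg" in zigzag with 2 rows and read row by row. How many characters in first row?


Zigzag "ffgmlikg" into 2 rows:
Placing characters:
  'f' => row 0
  'f' => row 1
  'g' => row 0
  'm' => row 1
  'l' => row 0
  'i' => row 1
  'k' => row 0
  'g' => row 1
Rows:
  Row 0: "fglk"
  Row 1: "fmig"
First row length: 4

4


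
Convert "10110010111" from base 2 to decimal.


Input: "10110010111" in base 2
Positional expansion:
  Digit '1' (value 1) x 2^10 = 1024
  Digit '0' (value 0) x 2^9 = 0
  Digit '1' (value 1) x 2^8 = 256
  Digit '1' (value 1) x 2^7 = 128
  Digit '0' (value 0) x 2^6 = 0
  Digit '0' (value 0) x 2^5 = 0
  Digit '1' (value 1) x 2^4 = 16
  Digit '0' (value 0) x 2^3 = 0
  Digit '1' (value 1) x 2^2 = 4
  Digit '1' (value 1) x 2^1 = 2
  Digit '1' (value 1) x 2^0 = 1
Sum = 1431

1431


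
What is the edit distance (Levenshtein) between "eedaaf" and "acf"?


Computing edit distance: "eedaaf" -> "acf"
DP table:
           a    c    f
      0    1    2    3
  e   1    1    2    3
  e   2    2    2    3
  d   3    3    3    3
  a   4    3    4    4
  a   5    4    4    5
  f   6    5    5    4
Edit distance = dp[6][3] = 4

4


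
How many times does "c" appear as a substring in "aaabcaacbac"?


Searching for "c" in "aaabcaacbac"
Scanning each position:
  Position 0: "a" => no
  Position 1: "a" => no
  Position 2: "a" => no
  Position 3: "b" => no
  Position 4: "c" => MATCH
  Position 5: "a" => no
  Position 6: "a" => no
  Position 7: "c" => MATCH
  Position 8: "b" => no
  Position 9: "a" => no
  Position 10: "c" => MATCH
Total occurrences: 3

3


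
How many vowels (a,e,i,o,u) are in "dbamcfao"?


Input: dbamcfao
Checking each character:
  'd' at position 0: consonant
  'b' at position 1: consonant
  'a' at position 2: vowel (running total: 1)
  'm' at position 3: consonant
  'c' at position 4: consonant
  'f' at position 5: consonant
  'a' at position 6: vowel (running total: 2)
  'o' at position 7: vowel (running total: 3)
Total vowels: 3

3


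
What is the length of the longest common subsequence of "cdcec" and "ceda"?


LCS of "cdcec" and "ceda"
DP table:
           c    e    d    a
      0    0    0    0    0
  c   0    1    1    1    1
  d   0    1    1    2    2
  c   0    1    1    2    2
  e   0    1    2    2    2
  c   0    1    2    2    2
LCS length = dp[5][4] = 2

2


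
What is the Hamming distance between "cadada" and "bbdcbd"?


Comparing "cadada" and "bbdcbd" position by position:
  Position 0: 'c' vs 'b' => differ
  Position 1: 'a' vs 'b' => differ
  Position 2: 'd' vs 'd' => same
  Position 3: 'a' vs 'c' => differ
  Position 4: 'd' vs 'b' => differ
  Position 5: 'a' vs 'd' => differ
Total differences (Hamming distance): 5

5


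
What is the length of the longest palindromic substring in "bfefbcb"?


Input: "bfefbcb"
Checking substrings for palindromes:
  [0:5] "bfefb" (len 5) => palindrome
  [1:4] "fef" (len 3) => palindrome
  [4:7] "bcb" (len 3) => palindrome
Longest palindromic substring: "bfefb" with length 5

5


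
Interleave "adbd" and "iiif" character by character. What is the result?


Interleaving "adbd" and "iiif":
  Position 0: 'a' from first, 'i' from second => "ai"
  Position 1: 'd' from first, 'i' from second => "di"
  Position 2: 'b' from first, 'i' from second => "bi"
  Position 3: 'd' from first, 'f' from second => "df"
Result: aidibidf

aidibidf


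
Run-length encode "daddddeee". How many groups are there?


Input: daddddeee
Scanning for consecutive runs:
  Group 1: 'd' x 1 (positions 0-0)
  Group 2: 'a' x 1 (positions 1-1)
  Group 3: 'd' x 4 (positions 2-5)
  Group 4: 'e' x 3 (positions 6-8)
Total groups: 4

4


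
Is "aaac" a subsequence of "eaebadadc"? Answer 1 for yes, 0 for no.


Check if "aaac" is a subsequence of "eaebadadc"
Greedy scan:
  Position 0 ('e'): no match needed
  Position 1 ('a'): matches sub[0] = 'a'
  Position 2 ('e'): no match needed
  Position 3 ('b'): no match needed
  Position 4 ('a'): matches sub[1] = 'a'
  Position 5 ('d'): no match needed
  Position 6 ('a'): matches sub[2] = 'a'
  Position 7 ('d'): no match needed
  Position 8 ('c'): matches sub[3] = 'c'
All 4 characters matched => is a subsequence

1


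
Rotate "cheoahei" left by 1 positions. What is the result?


Input: "cheoahei", rotate left by 1
First 1 characters: "c"
Remaining characters: "heoahei"
Concatenate remaining + first: "heoahei" + "c" = "heoaheic"

heoaheic


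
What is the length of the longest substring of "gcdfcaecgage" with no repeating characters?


Input: "gcdfcaecgage"
Sliding window (track last position of each char):
  Position 0 ('g'): window [0,0] length 1 -- new best
  Position 1 ('c'): window [0,1] length 2 -- new best
  Position 2 ('d'): window [0,2] length 3 -- new best
  Position 3 ('f'): window [0,3] length 4 -- new best
  Position 4 ('c'): repeat (last at 1), move window start to 2
  Position 4 ('c'): window [2,4] length 3
  Position 5 ('a'): window [2,5] length 4
  Position 6 ('e'): window [2,6] length 5 -- new best
  Position 7 ('c'): repeat (last at 4), move window start to 5
  Position 7 ('c'): window [5,7] length 3
  Position 8 ('g'): window [5,8] length 4
  Position 9 ('a'): repeat (last at 5), move window start to 6
  Position 9 ('a'): window [6,9] length 4
  Position 10 ('g'): repeat (last at 8), move window start to 9
  Position 10 ('g'): window [9,10] length 2
  Position 11 ('e'): window [9,11] length 3
Longest substring with no repeats: "dfcae" with length 5

5


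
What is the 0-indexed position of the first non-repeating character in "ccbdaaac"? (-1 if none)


Input: ccbdaaac
Character frequencies:
  'a': 3
  'b': 1
  'c': 3
  'd': 1
Scanning left to right for freq == 1:
  Position 0 ('c'): freq=3, skip
  Position 1 ('c'): freq=3, skip
  Position 2 ('b'): unique! => answer = 2

2


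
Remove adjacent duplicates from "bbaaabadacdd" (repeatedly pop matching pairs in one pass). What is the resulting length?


Input: bbaaabadacdd
Stack-based adjacent duplicate removal:
  Read 'b': push. Stack: b
  Read 'b': matches stack top 'b' => pop. Stack: (empty)
  Read 'a': push. Stack: a
  Read 'a': matches stack top 'a' => pop. Stack: (empty)
  Read 'a': push. Stack: a
  Read 'b': push. Stack: ab
  Read 'a': push. Stack: aba
  Read 'd': push. Stack: abad
  Read 'a': push. Stack: abada
  Read 'c': push. Stack: abadac
  Read 'd': push. Stack: abadacd
  Read 'd': matches stack top 'd' => pop. Stack: abadac
Final stack: "abadac" (length 6)

6


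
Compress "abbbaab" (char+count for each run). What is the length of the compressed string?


Input: abbbaab
Runs:
  'a' x 1 => "a1"
  'b' x 3 => "b3"
  'a' x 2 => "a2"
  'b' x 1 => "b1"
Compressed: "a1b3a2b1"
Compressed length: 8

8


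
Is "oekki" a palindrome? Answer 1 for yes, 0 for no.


Input: oekki
Reversed: ikkeo
  Compare pos 0 ('o') with pos 4 ('i'): MISMATCH
  Compare pos 1 ('e') with pos 3 ('k'): MISMATCH
Result: not a palindrome

0


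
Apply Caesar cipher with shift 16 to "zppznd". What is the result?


Caesar cipher: shift "zppznd" by 16
  'z' (pos 25) + 16 = pos 15 = 'p'
  'p' (pos 15) + 16 = pos 5 = 'f'
  'p' (pos 15) + 16 = pos 5 = 'f'
  'z' (pos 25) + 16 = pos 15 = 'p'
  'n' (pos 13) + 16 = pos 3 = 'd'
  'd' (pos 3) + 16 = pos 19 = 't'
Result: pffpdt

pffpdt


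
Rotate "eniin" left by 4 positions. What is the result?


Input: "eniin", rotate left by 4
First 4 characters: "enii"
Remaining characters: "n"
Concatenate remaining + first: "n" + "enii" = "nenii"

nenii


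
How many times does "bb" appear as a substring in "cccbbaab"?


Searching for "bb" in "cccbbaab"
Scanning each position:
  Position 0: "cc" => no
  Position 1: "cc" => no
  Position 2: "cb" => no
  Position 3: "bb" => MATCH
  Position 4: "ba" => no
  Position 5: "aa" => no
  Position 6: "ab" => no
Total occurrences: 1

1


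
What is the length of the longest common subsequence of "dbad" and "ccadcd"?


LCS of "dbad" and "ccadcd"
DP table:
           c    c    a    d    c    d
      0    0    0    0    0    0    0
  d   0    0    0    0    1    1    1
  b   0    0    0    0    1    1    1
  a   0    0    0    1    1    1    1
  d   0    0    0    1    2    2    2
LCS length = dp[4][6] = 2

2


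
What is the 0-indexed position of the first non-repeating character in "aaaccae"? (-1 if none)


Input: aaaccae
Character frequencies:
  'a': 4
  'c': 2
  'e': 1
Scanning left to right for freq == 1:
  Position 0 ('a'): freq=4, skip
  Position 1 ('a'): freq=4, skip
  Position 2 ('a'): freq=4, skip
  Position 3 ('c'): freq=2, skip
  Position 4 ('c'): freq=2, skip
  Position 5 ('a'): freq=4, skip
  Position 6 ('e'): unique! => answer = 6

6


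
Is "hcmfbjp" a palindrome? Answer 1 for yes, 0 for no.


Input: hcmfbjp
Reversed: pjbfmch
  Compare pos 0 ('h') with pos 6 ('p'): MISMATCH
  Compare pos 1 ('c') with pos 5 ('j'): MISMATCH
  Compare pos 2 ('m') with pos 4 ('b'): MISMATCH
Result: not a palindrome

0


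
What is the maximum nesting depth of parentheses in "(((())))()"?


Input: "(((())))()"
Tracking depth:
  Position 0 '(': depth becomes 1
  Position 1 '(': depth becomes 2
  Position 2 '(': depth becomes 3
  Position 3 '(': depth becomes 4
  Position 4 ')': depth becomes 3
  Position 5 ')': depth becomes 2
  Position 6 ')': depth becomes 1
  Position 7 ')': depth becomes 0
  Position 8 '(': depth becomes 1
  Position 9 ')': depth becomes 0
Maximum depth reached: 4

4


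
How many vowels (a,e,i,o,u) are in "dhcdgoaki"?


Input: dhcdgoaki
Checking each character:
  'd' at position 0: consonant
  'h' at position 1: consonant
  'c' at position 2: consonant
  'd' at position 3: consonant
  'g' at position 4: consonant
  'o' at position 5: vowel (running total: 1)
  'a' at position 6: vowel (running total: 2)
  'k' at position 7: consonant
  'i' at position 8: vowel (running total: 3)
Total vowels: 3

3


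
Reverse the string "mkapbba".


Input: mkapbba
Reading characters right to left:
  Position 6: 'a'
  Position 5: 'b'
  Position 4: 'b'
  Position 3: 'p'
  Position 2: 'a'
  Position 1: 'k'
  Position 0: 'm'
Reversed: abbpakm

abbpakm


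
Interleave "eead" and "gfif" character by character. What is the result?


Interleaving "eead" and "gfif":
  Position 0: 'e' from first, 'g' from second => "eg"
  Position 1: 'e' from first, 'f' from second => "ef"
  Position 2: 'a' from first, 'i' from second => "ai"
  Position 3: 'd' from first, 'f' from second => "df"
Result: egefaidf

egefaidf


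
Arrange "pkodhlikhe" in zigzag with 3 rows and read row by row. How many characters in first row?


Zigzag "pkodhlikhe" into 3 rows:
Placing characters:
  'p' => row 0
  'k' => row 1
  'o' => row 2
  'd' => row 1
  'h' => row 0
  'l' => row 1
  'i' => row 2
  'k' => row 1
  'h' => row 0
  'e' => row 1
Rows:
  Row 0: "phh"
  Row 1: "kdlke"
  Row 2: "oi"
First row length: 3

3


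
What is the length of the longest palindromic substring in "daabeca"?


Input: "daabeca"
Checking substrings for palindromes:
  [1:3] "aa" (len 2) => palindrome
Longest palindromic substring: "aa" with length 2

2


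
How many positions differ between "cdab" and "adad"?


Comparing "cdab" and "adad" position by position:
  Position 0: 'c' vs 'a' => DIFFER
  Position 1: 'd' vs 'd' => same
  Position 2: 'a' vs 'a' => same
  Position 3: 'b' vs 'd' => DIFFER
Positions that differ: 2

2


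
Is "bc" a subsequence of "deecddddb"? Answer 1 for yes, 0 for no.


Check if "bc" is a subsequence of "deecddddb"
Greedy scan:
  Position 0 ('d'): no match needed
  Position 1 ('e'): no match needed
  Position 2 ('e'): no match needed
  Position 3 ('c'): no match needed
  Position 4 ('d'): no match needed
  Position 5 ('d'): no match needed
  Position 6 ('d'): no match needed
  Position 7 ('d'): no match needed
  Position 8 ('b'): matches sub[0] = 'b'
Only matched 1/2 characters => not a subsequence

0


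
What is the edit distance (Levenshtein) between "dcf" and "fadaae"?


Computing edit distance: "dcf" -> "fadaae"
DP table:
           f    a    d    a    a    e
      0    1    2    3    4    5    6
  d   1    1    2    2    3    4    5
  c   2    2    2    3    3    4    5
  f   3    2    3    3    4    4    5
Edit distance = dp[3][6] = 5

5


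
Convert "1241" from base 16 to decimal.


Input: "1241" in base 16
Positional expansion:
  Digit '1' (value 1) x 16^3 = 4096
  Digit '2' (value 2) x 16^2 = 512
  Digit '4' (value 4) x 16^1 = 64
  Digit '1' (value 1) x 16^0 = 1
Sum = 4673

4673


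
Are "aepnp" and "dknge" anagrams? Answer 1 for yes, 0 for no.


Strings: "aepnp", "dknge"
Sorted first:  aenpp
Sorted second: degkn
Differ at position 0: 'a' vs 'd' => not anagrams

0


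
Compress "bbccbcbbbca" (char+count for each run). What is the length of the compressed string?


Input: bbccbcbbbca
Runs:
  'b' x 2 => "b2"
  'c' x 2 => "c2"
  'b' x 1 => "b1"
  'c' x 1 => "c1"
  'b' x 3 => "b3"
  'c' x 1 => "c1"
  'a' x 1 => "a1"
Compressed: "b2c2b1c1b3c1a1"
Compressed length: 14

14


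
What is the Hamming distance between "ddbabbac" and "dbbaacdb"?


Comparing "ddbabbac" and "dbbaacdb" position by position:
  Position 0: 'd' vs 'd' => same
  Position 1: 'd' vs 'b' => differ
  Position 2: 'b' vs 'b' => same
  Position 3: 'a' vs 'a' => same
  Position 4: 'b' vs 'a' => differ
  Position 5: 'b' vs 'c' => differ
  Position 6: 'a' vs 'd' => differ
  Position 7: 'c' vs 'b' => differ
Total differences (Hamming distance): 5

5
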